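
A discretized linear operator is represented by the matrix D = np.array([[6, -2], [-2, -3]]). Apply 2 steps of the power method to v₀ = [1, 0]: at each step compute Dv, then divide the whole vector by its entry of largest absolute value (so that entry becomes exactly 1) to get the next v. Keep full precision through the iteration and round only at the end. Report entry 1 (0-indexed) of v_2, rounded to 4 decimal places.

-0.1500

Dv0 = (6.00000, -2.00000); divide by 6.00000 → v1 = (1.00000, -0.33333)
Dv1 = (6.66667, -1.00000); divide by 6.66667 → v2 = (1.00000, -0.15000)
Requested entry of v2: -6/40 = -0.1500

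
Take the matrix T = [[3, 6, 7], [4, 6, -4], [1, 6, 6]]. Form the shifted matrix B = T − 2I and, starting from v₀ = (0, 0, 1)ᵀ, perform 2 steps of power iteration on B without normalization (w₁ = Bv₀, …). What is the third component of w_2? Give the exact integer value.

-1

B = T − 2I has rows (1, 6, 7); (4, 4, -4); (1, 6, 4)
w1 = Bv₀ = (1·0 + 6·0 + 7·1; 4·0 + 4·0 + (-4)·1; 1·0 + 6·0 + 4·1) = (7, -4, 4)
w2 = Bw1 = (1·7 + 6·(-4) + 7·4; 4·7 + 4·(-4) + (-4)·4; 1·7 + 6·(-4) + 4·4) = (11, -4, -1)
Requested component of w2: -1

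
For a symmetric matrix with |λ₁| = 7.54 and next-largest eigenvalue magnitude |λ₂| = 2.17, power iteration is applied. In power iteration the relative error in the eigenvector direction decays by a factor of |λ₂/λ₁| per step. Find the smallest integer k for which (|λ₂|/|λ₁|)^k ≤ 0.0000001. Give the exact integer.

13

|λ₂/λ₁| = 2.17/7.54 = 0.28780
Need k ≥ ln(0.0000001) / ln(0.28780) = -16.1181 / -1.2455 ≈ 12.941
Smallest integer k satisfying the bound: 13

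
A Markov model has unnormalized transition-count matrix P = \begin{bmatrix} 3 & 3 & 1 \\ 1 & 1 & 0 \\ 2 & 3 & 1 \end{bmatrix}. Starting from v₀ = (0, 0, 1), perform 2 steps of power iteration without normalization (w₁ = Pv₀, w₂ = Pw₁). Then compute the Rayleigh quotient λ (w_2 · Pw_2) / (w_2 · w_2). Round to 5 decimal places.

4.57692

w1 = Pv₀ = (1, 0, 1)
w2 = Pw1 = (4, 1, 3)
Pw2 = (18, 5, 14)
w2·Pw2 = 4·18 + 1·5 + 3·14 = 119; w2·w2 = 4·4 + 1·1 + 3·3 = 26
λ ≈ 119/26 = 4.57692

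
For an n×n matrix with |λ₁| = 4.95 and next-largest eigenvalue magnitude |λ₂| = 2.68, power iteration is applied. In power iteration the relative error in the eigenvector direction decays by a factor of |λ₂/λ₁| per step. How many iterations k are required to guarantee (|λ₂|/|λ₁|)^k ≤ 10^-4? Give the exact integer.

|λ₂/λ₁| = 2.68/4.95 = 0.54141
Need k ≥ ln(10^-4) / ln(0.54141) = -9.2103 / -0.6136 ≈ 15.011
Smallest integer k satisfying the bound: 16

16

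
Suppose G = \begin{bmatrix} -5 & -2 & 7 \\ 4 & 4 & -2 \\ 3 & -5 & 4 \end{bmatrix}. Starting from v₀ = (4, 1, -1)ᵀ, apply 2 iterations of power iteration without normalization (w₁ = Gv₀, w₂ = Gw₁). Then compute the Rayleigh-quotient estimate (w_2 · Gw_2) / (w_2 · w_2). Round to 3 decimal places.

-4.196

w1 = Gv₀ = (-29, 22, 3)
w2 = Gw1 = (122, -34, -185)
Gw2 = (-1837, 722, -204)
w2·Gw2 = 122·(-1837) + (-34)·722 + (-185)·(-204) = -210922; w2·w2 = 122·122 + (-34)·(-34) + (-185)·(-185) = 50265
λ ≈ -210922/50265 = -4.196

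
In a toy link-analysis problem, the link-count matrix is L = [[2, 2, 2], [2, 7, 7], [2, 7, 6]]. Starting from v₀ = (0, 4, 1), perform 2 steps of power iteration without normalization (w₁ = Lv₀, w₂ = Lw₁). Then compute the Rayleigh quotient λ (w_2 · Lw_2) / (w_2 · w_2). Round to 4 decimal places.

w1 = Lv₀ = (2·0 + 2·4 + 2·1; 2·0 + 7·4 + 7·1; 2·0 + 7·4 + 6·1) = (10, 35, 34)
w2 = Lw1 = (2·10 + 2·35 + 2·34; 2·10 + 7·35 + 7·34; 2·10 + 7·35 + 6·34) = (158, 503, 469)
Lw2 = (2260, 7120, 6651)
w2·Lw2 = 158·2260 + 503·7120 + 469·6651 = 7057759; w2·w2 = 158·158 + 503·503 + 469·469 = 497934
λ ≈ 7057759/497934 = 14.1741

λ ≈ 14.1741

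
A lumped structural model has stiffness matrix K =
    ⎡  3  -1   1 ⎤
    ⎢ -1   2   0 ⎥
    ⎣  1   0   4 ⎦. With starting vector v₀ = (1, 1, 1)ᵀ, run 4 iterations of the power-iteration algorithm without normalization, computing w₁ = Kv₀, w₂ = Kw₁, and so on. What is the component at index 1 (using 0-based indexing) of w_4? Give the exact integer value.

-93

w1 = Kv₀ = (3, 1, 5)
w2 = Kw1 = (13, -1, 23)
w3 = Kw2 = (63, -15, 105)
w4 = Kw3 = (309, -93, 483)
The requested component of w4 is -93.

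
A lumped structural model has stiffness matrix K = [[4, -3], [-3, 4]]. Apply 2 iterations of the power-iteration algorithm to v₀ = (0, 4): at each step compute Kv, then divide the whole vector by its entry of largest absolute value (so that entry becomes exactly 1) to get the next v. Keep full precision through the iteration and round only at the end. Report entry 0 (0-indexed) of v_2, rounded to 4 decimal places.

-0.9600

Kv0 = (-12.00000, 16.00000); divide by 16.00000 → v1 = (-0.75000, 1.00000)
Kv1 = (-6.00000, 6.25000); divide by 6.25000 → v2 = (-0.96000, 1.00000)
Requested entry of v2: -96/100 = -0.9600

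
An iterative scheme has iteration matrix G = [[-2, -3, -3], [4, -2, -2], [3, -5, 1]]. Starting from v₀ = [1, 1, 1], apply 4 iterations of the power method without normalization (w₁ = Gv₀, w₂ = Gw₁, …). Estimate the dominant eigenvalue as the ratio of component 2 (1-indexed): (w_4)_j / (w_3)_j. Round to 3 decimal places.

λ ≈ -1.226

w1 = Gv₀ = (-8, 0, -1)
w2 = Gw1 = (19, -30, -25)
w3 = Gw2 = (127, 186, 182)
w4 = Gw3 = (-1358, -228, -367)
Ratio at component: -228 / 186 = -1.226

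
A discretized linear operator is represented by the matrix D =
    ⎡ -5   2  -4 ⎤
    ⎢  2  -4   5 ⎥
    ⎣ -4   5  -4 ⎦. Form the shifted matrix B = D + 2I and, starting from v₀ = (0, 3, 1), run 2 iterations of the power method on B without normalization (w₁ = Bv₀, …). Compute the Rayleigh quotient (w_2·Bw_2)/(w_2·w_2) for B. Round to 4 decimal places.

B = D + 2I has rows (-3, 2, -4); (2, -2, 5); (-4, 5, -2)
w1 = Bv₀ = ((-3)·0 + 2·3 + (-4)·1; 2·0 + (-2)·3 + 5·1; (-4)·0 + 5·3 + (-2)·1) = (2, -1, 13)
w2 = Bw1 = ((-3)·2 + 2·(-1) + (-4)·13; 2·2 + (-2)·(-1) + 5·13; (-4)·2 + 5·(-1) + (-2)·13) = (-60, 71, -39)
Bw2 = (478, -457, 673)
w2·Bw2 = -87374; w2·w2 = 10162; μ ≈ -87374/10162 = -8.5981

μ ≈ -8.5981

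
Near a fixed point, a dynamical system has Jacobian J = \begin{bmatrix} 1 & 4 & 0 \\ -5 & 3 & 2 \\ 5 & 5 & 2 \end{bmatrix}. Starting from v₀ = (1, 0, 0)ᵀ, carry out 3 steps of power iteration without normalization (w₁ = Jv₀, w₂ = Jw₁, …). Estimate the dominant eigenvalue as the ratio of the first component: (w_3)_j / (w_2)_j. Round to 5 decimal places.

λ ≈ 3.10526

w1 = Jv₀ = (1·1 + 4·0 + 0·0; (-5)·1 + 3·0 + 2·0; 5·1 + 5·0 + 2·0) = (1, -5, 5)
w2 = Jw1 = (1·1 + 4·(-5) + 0·5; (-5)·1 + 3·(-5) + 2·5; 5·1 + 5·(-5) + 2·5) = (-19, -10, -10)
w3 = Jw2 = (-59, 45, -165)
Ratio at component: -59 / -19 = 3.10526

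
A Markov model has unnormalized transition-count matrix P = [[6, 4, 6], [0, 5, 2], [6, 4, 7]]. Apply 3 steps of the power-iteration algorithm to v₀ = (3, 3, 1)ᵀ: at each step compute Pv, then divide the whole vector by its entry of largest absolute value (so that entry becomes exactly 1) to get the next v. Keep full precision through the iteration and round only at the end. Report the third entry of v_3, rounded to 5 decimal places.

Pv0 = (36.000000, 17.000000, 37.000000); divide by 37.000000 → v1 = (0.972973, 0.459459, 1.000000)
Pv1 = (13.675676, 4.297297, 14.675676); divide by 14.675676 → v2 = (0.931860, 0.292818, 1.000000)
Pv2 = (12.762431, 3.464088, 13.762431); divide by 13.762431 → v3 = (0.927338, 0.251706, 1.000000)
Requested entry of v3: 7473/7473 = 1.00000

1.00000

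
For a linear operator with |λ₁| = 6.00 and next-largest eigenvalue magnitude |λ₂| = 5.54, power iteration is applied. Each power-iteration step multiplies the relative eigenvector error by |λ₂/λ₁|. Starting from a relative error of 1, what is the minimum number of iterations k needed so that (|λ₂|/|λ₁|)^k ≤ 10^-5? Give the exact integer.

145

|λ₂/λ₁| = 5.54/6.00 = 0.92333
Need k ≥ ln(10^-5) / ln(0.92333) = -11.5129 / -0.0798 ≈ 144.336
Smallest integer k satisfying the bound: 145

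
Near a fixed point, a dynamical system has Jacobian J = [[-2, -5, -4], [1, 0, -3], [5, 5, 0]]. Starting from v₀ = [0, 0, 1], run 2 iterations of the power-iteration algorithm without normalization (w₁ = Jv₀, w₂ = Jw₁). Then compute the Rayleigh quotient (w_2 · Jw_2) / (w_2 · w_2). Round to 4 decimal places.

w1 = Jv₀ = ((-2)·0 + (-5)·0 + (-4)·1; 1·0 + 0·0 + (-3)·1; 5·0 + 5·0 + 0·1) = (-4, -3, 0)
w2 = Jw1 = ((-2)·(-4) + (-5)·(-3) + (-4)·0; 1·(-4) + 0·(-3) + (-3)·0; 5·(-4) + 5·(-3) + 0·0) = (23, -4, -35)
Jw2 = (114, 128, 95)
w2·Jw2 = 23·114 + (-4)·128 + (-35)·95 = -1215; w2·w2 = 23·23 + (-4)·(-4) + (-35)·(-35) = 1770
λ ≈ -1215/1770 = -0.6864

λ ≈ -0.6864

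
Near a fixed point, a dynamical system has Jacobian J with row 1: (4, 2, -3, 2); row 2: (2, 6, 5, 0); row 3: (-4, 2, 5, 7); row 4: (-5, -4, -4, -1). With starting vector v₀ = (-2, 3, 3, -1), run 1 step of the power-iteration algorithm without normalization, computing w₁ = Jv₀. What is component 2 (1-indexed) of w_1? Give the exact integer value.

29

w1 = Jv₀ = (4·(-2) + 2·3 + (-3)·3 + 2·(-1); 2·(-2) + 6·3 + 5·3 + 0·(-1); (-4)·(-2) + 2·3 + 5·3 + 7·(-1); (-5)·(-2) + (-4)·3 + (-4)·3 + (-1)·(-1)) = (-13, 29, 22, -13)
The requested component of w1 is 29.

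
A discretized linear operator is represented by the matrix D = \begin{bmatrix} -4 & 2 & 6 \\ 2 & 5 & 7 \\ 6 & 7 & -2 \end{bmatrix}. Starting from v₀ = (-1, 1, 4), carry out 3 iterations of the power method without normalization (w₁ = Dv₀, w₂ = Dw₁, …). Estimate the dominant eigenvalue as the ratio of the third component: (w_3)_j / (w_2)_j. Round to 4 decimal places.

-0.6326

w1 = Dv₀ = ((-4)·(-1) + 2·1 + 6·4; 2·(-1) + 5·1 + 7·4; 6·(-1) + 7·1 + (-2)·4) = (30, 31, -7)
w2 = Dw1 = ((-4)·30 + 2·31 + 6·(-7); 2·30 + 5·31 + 7·(-7); 6·30 + 7·31 + (-2)·(-7)) = (-100, 166, 411)
w3 = Dw2 = (3198, 3507, -260)
Ratio at component: -260 / 411 = -0.6326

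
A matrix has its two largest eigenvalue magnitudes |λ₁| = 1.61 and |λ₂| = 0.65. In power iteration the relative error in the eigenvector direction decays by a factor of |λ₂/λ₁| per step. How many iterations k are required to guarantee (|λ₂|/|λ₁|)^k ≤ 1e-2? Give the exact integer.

|λ₂/λ₁| = 0.65/1.61 = 0.40373
Need k ≥ ln(1e-2) / ln(0.40373) = -4.6052 / -0.9070 ≈ 5.077
Smallest integer k satisfying the bound: 6

6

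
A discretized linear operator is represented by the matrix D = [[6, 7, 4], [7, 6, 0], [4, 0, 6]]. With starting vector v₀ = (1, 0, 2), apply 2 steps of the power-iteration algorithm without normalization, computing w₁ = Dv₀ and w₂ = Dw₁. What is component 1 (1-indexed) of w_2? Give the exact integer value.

197

w1 = Dv₀ = (6·1 + 7·0 + 4·2; 7·1 + 6·0 + 0·2; 4·1 + 0·0 + 6·2) = (14, 7, 16)
w2 = Dw1 = (6·14 + 7·7 + 4·16; 7·14 + 6·7 + 0·16; 4·14 + 0·7 + 6·16) = (197, 140, 152)
The requested component of w2 is 197.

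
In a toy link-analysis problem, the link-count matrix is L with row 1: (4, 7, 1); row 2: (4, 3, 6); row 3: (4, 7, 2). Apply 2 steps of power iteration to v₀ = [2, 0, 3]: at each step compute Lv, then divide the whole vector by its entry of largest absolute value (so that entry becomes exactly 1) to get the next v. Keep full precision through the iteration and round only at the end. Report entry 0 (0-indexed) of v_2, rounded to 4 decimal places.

Lv0 = (11.00000, 26.00000, 14.00000); divide by 26.00000 → v1 = (0.42308, 1.00000, 0.53846)
Lv1 = (9.23077, 7.92308, 9.76923); divide by 9.76923 → v2 = (0.94488, 0.81102, 1.00000)
Requested entry of v2: 240/254 = 0.9449

0.9449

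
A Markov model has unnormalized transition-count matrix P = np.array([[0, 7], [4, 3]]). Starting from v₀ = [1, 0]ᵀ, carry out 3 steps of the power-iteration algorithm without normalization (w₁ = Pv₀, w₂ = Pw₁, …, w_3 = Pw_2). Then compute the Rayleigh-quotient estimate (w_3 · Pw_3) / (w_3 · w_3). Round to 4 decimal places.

w1 = Pv₀ = (0·1 + 7·0; 4·1 + 3·0) = (0, 4)
w2 = Pw1 = (0·0 + 7·4; 4·0 + 3·4) = (28, 12)
w3 = Pw2 = (84, 148)
Pw3 = (1036, 780)
w3·Pw3 = 84·1036 + 148·780 = 202464; w3·w3 = 84·84 + 148·148 = 28960
λ ≈ 202464/28960 = 6.9912

6.9912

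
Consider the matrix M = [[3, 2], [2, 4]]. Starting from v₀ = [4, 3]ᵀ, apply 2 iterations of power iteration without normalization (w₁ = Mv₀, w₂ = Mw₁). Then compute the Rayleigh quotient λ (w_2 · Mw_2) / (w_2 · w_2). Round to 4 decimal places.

5.5602

w1 = Mv₀ = (3·4 + 2·3; 2·4 + 4·3) = (18, 20)
w2 = Mw1 = (3·18 + 2·20; 2·18 + 4·20) = (94, 116)
Mw2 = (514, 652)
w2·Mw2 = 94·514 + 116·652 = 123948; w2·w2 = 94·94 + 116·116 = 22292
λ ≈ 123948/22292 = 5.5602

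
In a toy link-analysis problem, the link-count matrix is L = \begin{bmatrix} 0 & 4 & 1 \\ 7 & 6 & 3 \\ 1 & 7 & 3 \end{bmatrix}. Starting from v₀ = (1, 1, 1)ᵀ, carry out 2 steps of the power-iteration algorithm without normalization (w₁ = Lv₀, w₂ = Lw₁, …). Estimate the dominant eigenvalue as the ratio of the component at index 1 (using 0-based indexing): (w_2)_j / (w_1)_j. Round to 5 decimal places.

w1 = Lv₀ = (0·1 + 4·1 + 1·1; 7·1 + 6·1 + 3·1; 1·1 + 7·1 + 3·1) = (5, 16, 11)
w2 = Lw1 = (0·5 + 4·16 + 1·11; 7·5 + 6·16 + 3·11; 1·5 + 7·16 + 3·11) = (75, 164, 150)
Ratio at component: 164 / 16 = 10.25000

10.25000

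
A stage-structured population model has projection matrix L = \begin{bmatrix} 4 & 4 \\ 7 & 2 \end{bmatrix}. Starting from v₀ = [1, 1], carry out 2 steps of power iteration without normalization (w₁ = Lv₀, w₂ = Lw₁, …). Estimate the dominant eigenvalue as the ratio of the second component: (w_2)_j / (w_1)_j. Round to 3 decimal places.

w1 = Lv₀ = (4·1 + 4·1; 7·1 + 2·1) = (8, 9)
w2 = Lw1 = (4·8 + 4·9; 7·8 + 2·9) = (68, 74)
Ratio at component: 74 / 9 = 8.222

8.222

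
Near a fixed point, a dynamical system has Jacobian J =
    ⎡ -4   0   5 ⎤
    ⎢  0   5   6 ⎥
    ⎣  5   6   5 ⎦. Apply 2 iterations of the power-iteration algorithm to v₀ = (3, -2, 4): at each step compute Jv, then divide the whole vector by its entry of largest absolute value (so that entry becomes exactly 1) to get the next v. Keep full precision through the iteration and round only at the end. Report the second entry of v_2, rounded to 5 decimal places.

Jv0 = (8.000000, 14.000000, 23.000000); divide by 23.000000 → v1 = (0.347826, 0.608696, 1.000000)
Jv1 = (3.608696, 9.043478, 10.391304); divide by 10.391304 → v2 = (0.347280, 0.870293, 1.000000)
Requested entry of v2: 208/239 = 0.87029

0.87029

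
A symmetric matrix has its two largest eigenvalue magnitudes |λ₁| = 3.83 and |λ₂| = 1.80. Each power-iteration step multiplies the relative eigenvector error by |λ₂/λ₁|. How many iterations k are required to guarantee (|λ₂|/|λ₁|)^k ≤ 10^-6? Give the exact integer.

19

|λ₂/λ₁| = 1.80/3.83 = 0.46997
Need k ≥ ln(10^-6) / ln(0.46997) = -13.8155 / -0.7551 ≈ 18.297
Smallest integer k satisfying the bound: 19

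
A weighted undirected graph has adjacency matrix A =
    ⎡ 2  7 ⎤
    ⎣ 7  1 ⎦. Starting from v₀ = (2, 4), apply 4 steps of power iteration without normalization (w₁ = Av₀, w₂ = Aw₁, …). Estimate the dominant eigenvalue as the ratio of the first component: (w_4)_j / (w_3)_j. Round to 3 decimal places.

7.306

w1 = Av₀ = (32, 18)
w2 = Aw1 = (190, 242)
w3 = Aw2 = (2074, 1572)
w4 = Aw3 = (15152, 16090)
Ratio at component: 15152 / 2074 = 7.306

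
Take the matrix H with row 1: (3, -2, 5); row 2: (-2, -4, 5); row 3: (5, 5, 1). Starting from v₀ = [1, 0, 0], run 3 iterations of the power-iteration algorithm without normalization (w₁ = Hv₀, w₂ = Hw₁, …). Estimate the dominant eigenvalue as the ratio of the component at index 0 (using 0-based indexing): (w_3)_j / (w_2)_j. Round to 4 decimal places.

2.8947

w1 = Hv₀ = (3, -2, 5)
w2 = Hw1 = (38, 27, 10)
w3 = Hw2 = (110, -134, 335)
Ratio at component: 110 / 38 = 2.8947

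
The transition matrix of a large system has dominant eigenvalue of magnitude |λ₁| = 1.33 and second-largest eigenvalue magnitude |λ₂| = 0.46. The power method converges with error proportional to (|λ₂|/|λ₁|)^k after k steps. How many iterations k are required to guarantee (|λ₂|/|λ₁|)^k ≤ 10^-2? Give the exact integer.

|λ₂/λ₁| = 0.46/1.33 = 0.34586
Need k ≥ ln(10^-2) / ln(0.34586) = -4.6052 / -1.0617 ≈ 4.338
Smallest integer k satisfying the bound: 5

5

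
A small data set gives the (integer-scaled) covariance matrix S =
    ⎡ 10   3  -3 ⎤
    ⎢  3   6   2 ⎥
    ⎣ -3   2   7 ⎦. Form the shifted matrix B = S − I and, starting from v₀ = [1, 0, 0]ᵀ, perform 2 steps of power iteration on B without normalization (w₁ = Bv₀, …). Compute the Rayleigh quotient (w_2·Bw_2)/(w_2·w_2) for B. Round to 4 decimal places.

μ ≈ 11.3131

B = S − I has rows (9, 3, -3); (3, 5, 2); (-3, 2, 6)
w1 = Bv₀ = (9·1 + 3·0 + (-3)·0; 3·1 + 5·0 + 2·0; (-3)·1 + 2·0 + 6·0) = (9, 3, -3)
w2 = Bw1 = (9·9 + 3·3 + (-3)·(-3); 3·9 + 5·3 + 2·(-3); (-3)·9 + 2·3 + 6·(-3)) = (99, 36, -39)
Bw2 = (1116, 399, -459)
w2·Bw2 = 142749; w2·w2 = 12618; μ ≈ 142749/12618 = 11.3131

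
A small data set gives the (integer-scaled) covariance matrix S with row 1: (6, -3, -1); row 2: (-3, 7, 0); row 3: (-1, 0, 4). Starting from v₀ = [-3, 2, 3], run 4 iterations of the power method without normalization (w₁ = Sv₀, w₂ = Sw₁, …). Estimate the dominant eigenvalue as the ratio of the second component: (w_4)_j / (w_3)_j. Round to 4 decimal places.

9.8236

w1 = Sv₀ = (6·(-3) + (-3)·2 + (-1)·3; (-3)·(-3) + 7·2 + 0·3; (-1)·(-3) + 0·2 + 4·3) = (-27, 23, 15)
w2 = Sw1 = (6·(-27) + (-3)·23 + (-1)·15; (-3)·(-27) + 7·23 + 0·15; (-1)·(-27) + 0·23 + 4·15) = (-246, 242, 87)
w3 = Sw2 = (-2289, 2432, 594)
w4 = Sw3 = (-21624, 23891, 4665)
Ratio at component: 23891 / 2432 = 9.8236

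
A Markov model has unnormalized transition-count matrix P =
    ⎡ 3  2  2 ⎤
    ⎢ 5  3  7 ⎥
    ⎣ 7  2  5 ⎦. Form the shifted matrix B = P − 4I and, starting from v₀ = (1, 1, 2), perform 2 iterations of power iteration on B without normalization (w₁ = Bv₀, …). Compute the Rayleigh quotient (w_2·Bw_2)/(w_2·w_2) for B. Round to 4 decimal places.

7.7840

B = P − 4I has rows (-1, 2, 2); (5, -1, 7); (7, 2, 1)
w1 = Bv₀ = (5, 18, 11)
w2 = Bw1 = (53, 84, 82)
Bw2 = (279, 755, 621)
w2·Bw2 = 129129; w2·w2 = 16589; μ ≈ 129129/16589 = 7.7840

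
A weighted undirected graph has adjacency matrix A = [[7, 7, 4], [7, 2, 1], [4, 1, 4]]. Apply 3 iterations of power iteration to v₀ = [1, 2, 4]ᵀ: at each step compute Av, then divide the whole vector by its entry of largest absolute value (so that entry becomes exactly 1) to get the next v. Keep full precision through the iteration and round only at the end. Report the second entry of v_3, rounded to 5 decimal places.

0.63625

Av0 = (37.000000, 15.000000, 22.000000); divide by 37.000000 → v1 = (1.000000, 0.405405, 0.594595)
Av1 = (12.216216, 8.405405, 6.783784); divide by 12.216216 → v2 = (1.000000, 0.688053, 0.555310)
Av2 = (14.037611, 8.931416, 6.909292); divide by 14.037611 → v3 = (1.000000, 0.636249, 0.492199)
Requested entry of v3: 4037/6345 = 0.63625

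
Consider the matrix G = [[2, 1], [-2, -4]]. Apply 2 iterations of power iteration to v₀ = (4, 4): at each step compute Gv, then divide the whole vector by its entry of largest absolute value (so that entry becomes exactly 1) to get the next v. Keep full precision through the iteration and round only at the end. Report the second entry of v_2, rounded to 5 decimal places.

1.00000

Gv0 = (12.000000, -24.000000); divide by -24.000000 → v1 = (-0.500000, 1.000000)
Gv1 = (0.000000, -3.000000); divide by -3.000000 → v2 = (0.000000, 1.000000)
Requested entry of v2: 72/72 = 1.00000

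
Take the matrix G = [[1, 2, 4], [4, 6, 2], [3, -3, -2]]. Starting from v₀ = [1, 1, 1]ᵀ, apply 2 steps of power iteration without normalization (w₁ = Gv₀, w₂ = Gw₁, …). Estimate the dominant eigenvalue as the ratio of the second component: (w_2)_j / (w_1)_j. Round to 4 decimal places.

8.0000

w1 = Gv₀ = (7, 12, -2)
w2 = Gw1 = (23, 96, -11)
Ratio at component: 96 / 12 = 8.0000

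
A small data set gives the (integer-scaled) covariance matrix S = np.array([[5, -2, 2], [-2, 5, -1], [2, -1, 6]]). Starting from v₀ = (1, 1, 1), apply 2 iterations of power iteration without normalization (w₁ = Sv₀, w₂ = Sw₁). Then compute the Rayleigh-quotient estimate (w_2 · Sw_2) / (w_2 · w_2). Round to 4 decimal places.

w1 = Sv₀ = (5·1 + (-2)·1 + 2·1; (-2)·1 + 5·1 + (-1)·1; 2·1 + (-1)·1 + 6·1) = (5, 2, 7)
w2 = Sw1 = (5·5 + (-2)·2 + 2·7; (-2)·5 + 5·2 + (-1)·7; 2·5 + (-1)·2 + 6·7) = (35, -7, 50)
Sw2 = (289, -155, 377)
w2·Sw2 = 35·289 + (-7)·(-155) + 50·377 = 30050; w2·w2 = 35·35 + (-7)·(-7) + 50·50 = 3774
λ ≈ 30050/3774 = 7.9624

λ ≈ 7.9624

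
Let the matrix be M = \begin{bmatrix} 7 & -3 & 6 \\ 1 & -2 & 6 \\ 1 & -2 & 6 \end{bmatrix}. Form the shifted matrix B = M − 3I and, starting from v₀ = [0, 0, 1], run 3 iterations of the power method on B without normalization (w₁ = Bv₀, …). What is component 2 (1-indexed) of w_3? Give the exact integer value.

72

B = M − 3I has rows (4, -3, 6); (1, -5, 6); (1, -2, 3)
w1 = Bv₀ = (4·0 + (-3)·0 + 6·1; 1·0 + (-5)·0 + 6·1; 1·0 + (-2)·0 + 3·1) = (6, 6, 3)
w2 = Bw1 = (4·6 + (-3)·6 + 6·3; 1·6 + (-5)·6 + 6·3; 1·6 + (-2)·6 + 3·3) = (24, -6, 3)
w3 = Bw2 = (132, 72, 45)
Requested component of w3: 72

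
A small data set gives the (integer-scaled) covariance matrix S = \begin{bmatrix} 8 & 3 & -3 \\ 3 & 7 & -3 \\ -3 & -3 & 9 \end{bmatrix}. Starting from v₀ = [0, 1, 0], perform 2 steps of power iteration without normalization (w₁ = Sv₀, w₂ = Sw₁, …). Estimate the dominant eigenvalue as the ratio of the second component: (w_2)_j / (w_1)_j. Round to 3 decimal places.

w1 = Sv₀ = (8·0 + 3·1 + (-3)·0; 3·0 + 7·1 + (-3)·0; (-3)·0 + (-3)·1 + 9·0) = (3, 7, -3)
w2 = Sw1 = (8·3 + 3·7 + (-3)·(-3); 3·3 + 7·7 + (-3)·(-3); (-3)·3 + (-3)·7 + 9·(-3)) = (54, 67, -57)
Ratio at component: 67 / 7 = 9.571

9.571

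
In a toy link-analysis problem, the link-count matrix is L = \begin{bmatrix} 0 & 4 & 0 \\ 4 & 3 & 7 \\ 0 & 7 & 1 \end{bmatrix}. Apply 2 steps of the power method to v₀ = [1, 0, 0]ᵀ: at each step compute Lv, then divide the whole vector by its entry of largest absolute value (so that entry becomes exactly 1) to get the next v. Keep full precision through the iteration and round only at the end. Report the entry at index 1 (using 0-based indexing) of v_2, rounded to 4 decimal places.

0.4286

Lv0 = (0.00000, 4.00000, 0.00000); divide by 4.00000 → v1 = (0.00000, 1.00000, 0.00000)
Lv1 = (4.00000, 3.00000, 7.00000); divide by 7.00000 → v2 = (0.57143, 0.42857, 1.00000)
Requested entry of v2: 12/28 = 0.4286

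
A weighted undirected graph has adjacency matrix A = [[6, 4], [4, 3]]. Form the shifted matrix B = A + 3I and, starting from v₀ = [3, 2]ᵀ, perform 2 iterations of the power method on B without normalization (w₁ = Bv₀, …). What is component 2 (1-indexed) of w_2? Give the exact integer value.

B = A + 3I has rows (9, 4); (4, 6)
w1 = Bv₀ = (9·3 + 4·2; 4·3 + 6·2) = (35, 24)
w2 = Bw1 = (9·35 + 4·24; 4·35 + 6·24) = (411, 284)
Requested component of w2: 284

284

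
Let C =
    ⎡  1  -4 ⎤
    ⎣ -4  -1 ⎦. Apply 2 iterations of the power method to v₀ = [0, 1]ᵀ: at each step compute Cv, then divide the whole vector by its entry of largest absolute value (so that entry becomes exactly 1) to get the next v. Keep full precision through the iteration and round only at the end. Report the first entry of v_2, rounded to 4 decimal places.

0.0000

Cv0 = (-4.00000, -1.00000); divide by -4.00000 → v1 = (1.00000, 0.25000)
Cv1 = (0.00000, -4.25000); divide by -4.25000 → v2 = (0.00000, 1.00000)
Requested entry of v2: 0/17 = 0.0000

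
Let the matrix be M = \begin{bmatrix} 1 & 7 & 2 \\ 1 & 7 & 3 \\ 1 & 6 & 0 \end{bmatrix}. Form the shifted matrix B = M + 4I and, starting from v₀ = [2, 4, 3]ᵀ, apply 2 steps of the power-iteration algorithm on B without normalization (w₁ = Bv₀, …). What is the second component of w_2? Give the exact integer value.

763

B = M + 4I has rows (5, 7, 2); (1, 11, 3); (1, 6, 4)
w1 = Bv₀ = (5·2 + 7·4 + 2·3; 1·2 + 11·4 + 3·3; 1·2 + 6·4 + 4·3) = (44, 55, 38)
w2 = Bw1 = (5·44 + 7·55 + 2·38; 1·44 + 11·55 + 3·38; 1·44 + 6·55 + 4·38) = (681, 763, 526)
Requested component of w2: 763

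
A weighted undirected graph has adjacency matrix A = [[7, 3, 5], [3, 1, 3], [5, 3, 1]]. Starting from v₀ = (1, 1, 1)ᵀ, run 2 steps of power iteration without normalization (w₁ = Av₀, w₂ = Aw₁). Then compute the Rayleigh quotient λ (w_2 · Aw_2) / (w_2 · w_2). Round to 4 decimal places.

11.4462

w1 = Av₀ = (15, 7, 9)
w2 = Aw1 = (171, 79, 105)
Aw2 = (1959, 907, 1197)
w2·Aw2 = 171·1959 + 79·907 + 105·1197 = 532327; w2·w2 = 171·171 + 79·79 + 105·105 = 46507
λ ≈ 532327/46507 = 11.4462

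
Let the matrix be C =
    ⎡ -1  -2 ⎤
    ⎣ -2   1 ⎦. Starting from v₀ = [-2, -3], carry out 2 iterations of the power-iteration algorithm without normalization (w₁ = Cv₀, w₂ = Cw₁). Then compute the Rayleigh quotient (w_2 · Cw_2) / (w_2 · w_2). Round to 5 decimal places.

w1 = Cv₀ = (8, 1)
w2 = Cw1 = (-10, -15)
Cw2 = (40, 5)
w2·Cw2 = (-10)·40 + (-15)·5 = -475; w2·w2 = (-10)·(-10) + (-15)·(-15) = 325
λ ≈ -475/325 = -1.46154

-1.46154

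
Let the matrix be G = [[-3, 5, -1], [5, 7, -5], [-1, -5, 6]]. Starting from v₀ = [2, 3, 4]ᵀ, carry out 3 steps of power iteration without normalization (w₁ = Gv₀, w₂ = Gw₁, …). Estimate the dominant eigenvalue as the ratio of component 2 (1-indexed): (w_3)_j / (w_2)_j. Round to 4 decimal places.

λ ≈ 10.8060

w1 = Gv₀ = ((-3)·2 + 5·3 + (-1)·4; 5·2 + 7·3 + (-5)·4; (-1)·2 + (-5)·3 + 6·4) = (5, 11, 7)
w2 = Gw1 = ((-3)·5 + 5·11 + (-1)·7; 5·5 + 7·11 + (-5)·7; (-1)·5 + (-5)·11 + 6·7) = (33, 67, -18)
w3 = Gw2 = (254, 724, -476)
Ratio at component: 724 / 67 = 10.8060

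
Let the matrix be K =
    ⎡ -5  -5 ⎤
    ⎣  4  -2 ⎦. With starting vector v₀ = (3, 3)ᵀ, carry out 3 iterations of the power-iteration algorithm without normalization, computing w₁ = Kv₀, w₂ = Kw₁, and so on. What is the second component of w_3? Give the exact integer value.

744

w1 = Kv₀ = ((-5)·3 + (-5)·3; 4·3 + (-2)·3) = (-30, 6)
w2 = Kw1 = ((-5)·(-30) + (-5)·6; 4·(-30) + (-2)·6) = (120, -132)
w3 = Kw2 = (60, 744)
The requested component of w3 is 744.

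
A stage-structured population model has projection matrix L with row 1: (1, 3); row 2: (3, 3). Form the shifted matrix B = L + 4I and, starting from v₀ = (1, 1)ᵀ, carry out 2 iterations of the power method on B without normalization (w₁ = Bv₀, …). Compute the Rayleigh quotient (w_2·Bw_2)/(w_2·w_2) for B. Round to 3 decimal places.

9.161

B = L + 4I has rows (5, 3); (3, 7)
w1 = Bv₀ = (5·1 + 3·1; 3·1 + 7·1) = (8, 10)
w2 = Bw1 = (5·8 + 3·10; 3·8 + 7·10) = (70, 94)
Bw2 = (632, 868)
w2·Bw2 = 125832; w2·w2 = 13736; μ ≈ 125832/13736 = 9.161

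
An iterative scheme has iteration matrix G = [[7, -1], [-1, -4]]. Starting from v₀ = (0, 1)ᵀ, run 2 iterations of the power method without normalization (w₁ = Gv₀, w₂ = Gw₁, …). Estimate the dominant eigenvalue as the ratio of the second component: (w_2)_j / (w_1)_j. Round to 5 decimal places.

-4.25000

w1 = Gv₀ = (-1, -4)
w2 = Gw1 = (-3, 17)
Ratio at component: 17 / -4 = -4.25000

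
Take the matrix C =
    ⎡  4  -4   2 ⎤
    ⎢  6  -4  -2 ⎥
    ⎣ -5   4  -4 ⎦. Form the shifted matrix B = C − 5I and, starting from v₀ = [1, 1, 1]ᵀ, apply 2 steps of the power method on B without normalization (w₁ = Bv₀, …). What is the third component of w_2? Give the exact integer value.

B = C − 5I has rows (-1, -4, 2); (6, -9, -2); (-5, 4, -9)
w1 = Bv₀ = ((-1)·1 + (-4)·1 + 2·1; 6·1 + (-9)·1 + (-2)·1; (-5)·1 + 4·1 + (-9)·1) = (-3, -5, -10)
w2 = Bw1 = ((-1)·(-3) + (-4)·(-5) + 2·(-10); 6·(-3) + (-9)·(-5) + (-2)·(-10); (-5)·(-3) + 4·(-5) + (-9)·(-10)) = (3, 47, 85)
Requested component of w2: 85

85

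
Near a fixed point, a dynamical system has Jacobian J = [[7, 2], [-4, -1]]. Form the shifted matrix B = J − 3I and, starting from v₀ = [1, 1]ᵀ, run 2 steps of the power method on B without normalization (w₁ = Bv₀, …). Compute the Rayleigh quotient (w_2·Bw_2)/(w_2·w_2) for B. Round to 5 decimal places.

-1.00000

B = J − 3I has rows (4, 2); (-4, -4)
w1 = Bv₀ = (4·1 + 2·1; (-4)·1 + (-4)·1) = (6, -8)
w2 = Bw1 = (4·6 + 2·(-8); (-4)·6 + (-4)·(-8)) = (8, 8)
Bw2 = (48, -64)
w2·Bw2 = -128; w2·w2 = 128; μ ≈ -128/128 = -1.00000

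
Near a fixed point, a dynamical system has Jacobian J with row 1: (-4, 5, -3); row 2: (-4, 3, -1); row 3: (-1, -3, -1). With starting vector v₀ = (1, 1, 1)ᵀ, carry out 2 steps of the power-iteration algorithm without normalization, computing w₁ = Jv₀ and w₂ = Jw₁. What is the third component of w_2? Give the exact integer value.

13

w1 = Jv₀ = ((-4)·1 + 5·1 + (-3)·1; (-4)·1 + 3·1 + (-1)·1; (-1)·1 + (-3)·1 + (-1)·1) = (-2, -2, -5)
w2 = Jw1 = ((-4)·(-2) + 5·(-2) + (-3)·(-5); (-4)·(-2) + 3·(-2) + (-1)·(-5); (-1)·(-2) + (-3)·(-2) + (-1)·(-5)) = (13, 7, 13)
The requested component of w2 is 13.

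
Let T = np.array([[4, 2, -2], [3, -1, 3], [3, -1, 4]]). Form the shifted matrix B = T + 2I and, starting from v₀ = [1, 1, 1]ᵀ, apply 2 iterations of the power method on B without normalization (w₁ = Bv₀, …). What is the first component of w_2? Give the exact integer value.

B = T + 2I has rows (6, 2, -2); (3, 1, 3); (3, -1, 6)
w1 = Bv₀ = (6·1 + 2·1 + (-2)·1; 3·1 + 1·1 + 3·1; 3·1 + (-1)·1 + 6·1) = (6, 7, 8)
w2 = Bw1 = (6·6 + 2·7 + (-2)·8; 3·6 + 1·7 + 3·8; 3·6 + (-1)·7 + 6·8) = (34, 49, 59)
Requested component of w2: 34

34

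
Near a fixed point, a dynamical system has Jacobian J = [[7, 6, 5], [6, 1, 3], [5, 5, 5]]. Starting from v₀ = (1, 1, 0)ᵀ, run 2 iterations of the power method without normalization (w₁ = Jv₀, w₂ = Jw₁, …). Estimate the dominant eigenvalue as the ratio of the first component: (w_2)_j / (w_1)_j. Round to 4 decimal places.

w1 = Jv₀ = (7·1 + 6·1 + 5·0; 6·1 + 1·1 + 3·0; 5·1 + 5·1 + 5·0) = (13, 7, 10)
w2 = Jw1 = (7·13 + 6·7 + 5·10; 6·13 + 1·7 + 3·10; 5·13 + 5·7 + 5·10) = (183, 115, 150)
Ratio at component: 183 / 13 = 14.0769

14.0769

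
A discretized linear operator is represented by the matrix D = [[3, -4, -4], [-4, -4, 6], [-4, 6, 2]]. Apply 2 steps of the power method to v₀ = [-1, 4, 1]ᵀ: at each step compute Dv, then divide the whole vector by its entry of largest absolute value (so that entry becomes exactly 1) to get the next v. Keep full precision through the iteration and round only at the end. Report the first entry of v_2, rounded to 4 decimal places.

-0.5574

Dv0 = (-23.00000, -6.00000, 30.00000); divide by 30.00000 → v1 = (-0.76667, -0.20000, 1.00000)
Dv1 = (-5.50000, 9.86667, 3.86667); divide by 9.86667 → v2 = (-0.55743, 1.00000, 0.39189)
Requested entry of v2: -165/296 = -0.5574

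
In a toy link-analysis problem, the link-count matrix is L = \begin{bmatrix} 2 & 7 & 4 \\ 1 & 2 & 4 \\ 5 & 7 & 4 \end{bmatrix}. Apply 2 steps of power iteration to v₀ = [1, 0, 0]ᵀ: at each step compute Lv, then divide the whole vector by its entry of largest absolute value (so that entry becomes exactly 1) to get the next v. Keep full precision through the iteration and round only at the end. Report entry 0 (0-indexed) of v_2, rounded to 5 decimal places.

Lv0 = (2.000000, 1.000000, 5.000000); divide by 5.000000 → v1 = (0.400000, 0.200000, 1.000000)
Lv1 = (6.200000, 4.800000, 7.400000); divide by 7.400000 → v2 = (0.837838, 0.648649, 1.000000)
Requested entry of v2: 31/37 = 0.83784

0.83784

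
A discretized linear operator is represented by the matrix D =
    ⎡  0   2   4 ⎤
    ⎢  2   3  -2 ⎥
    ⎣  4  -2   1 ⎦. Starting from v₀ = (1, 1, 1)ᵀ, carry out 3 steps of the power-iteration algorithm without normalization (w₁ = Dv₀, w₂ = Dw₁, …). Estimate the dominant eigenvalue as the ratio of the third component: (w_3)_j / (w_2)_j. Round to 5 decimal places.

3.00000

w1 = Dv₀ = (0·1 + 2·1 + 4·1; 2·1 + 3·1 + (-2)·1; 4·1 + (-2)·1 + 1·1) = (6, 3, 3)
w2 = Dw1 = (0·6 + 2·3 + 4·3; 2·6 + 3·3 + (-2)·3; 4·6 + (-2)·3 + 1·3) = (18, 15, 21)
w3 = Dw2 = (114, 39, 63)
Ratio at component: 63 / 21 = 3.00000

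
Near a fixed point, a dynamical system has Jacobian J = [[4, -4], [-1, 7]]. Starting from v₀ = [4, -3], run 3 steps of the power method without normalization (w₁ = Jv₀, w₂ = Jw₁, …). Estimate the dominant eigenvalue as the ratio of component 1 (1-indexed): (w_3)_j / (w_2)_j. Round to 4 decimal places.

λ ≈ 7.8302

w1 = Jv₀ = (28, -25)
w2 = Jw1 = (212, -203)
w3 = Jw2 = (1660, -1633)
Ratio at component: 1660 / 212 = 7.8302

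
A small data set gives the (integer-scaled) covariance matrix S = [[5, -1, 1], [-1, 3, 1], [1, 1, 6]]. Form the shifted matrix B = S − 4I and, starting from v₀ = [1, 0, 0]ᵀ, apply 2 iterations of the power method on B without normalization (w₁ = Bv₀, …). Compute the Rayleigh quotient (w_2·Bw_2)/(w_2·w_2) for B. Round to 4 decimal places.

B = S − 4I has rows (1, -1, 1); (-1, -1, 1); (1, 1, 2)
w1 = Bv₀ = (1, -1, 1)
w2 = Bw1 = (3, 1, 2)
Bw2 = (4, -2, 8)
w2·Bw2 = 26; w2·w2 = 14; μ ≈ 26/14 = 1.8571

μ ≈ 1.8571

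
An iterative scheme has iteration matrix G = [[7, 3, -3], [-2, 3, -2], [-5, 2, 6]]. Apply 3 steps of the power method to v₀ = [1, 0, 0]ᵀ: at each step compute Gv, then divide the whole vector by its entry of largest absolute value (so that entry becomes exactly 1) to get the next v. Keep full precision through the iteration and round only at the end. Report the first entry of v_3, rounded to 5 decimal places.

-0.80525

Gv0 = (7.000000, -2.000000, -5.000000); divide by 7.000000 → v1 = (1.000000, -0.285714, -0.714286)
Gv1 = (8.285714, -1.428571, -9.857143); divide by -9.857143 → v2 = (-0.840580, 0.144928, 1.000000)
Gv2 = (-8.449275, 0.115942, 10.492754); divide by 10.492754 → v3 = (-0.805249, 0.011050, 1.000000)
Requested entry of v3: 583/-724 = -0.80525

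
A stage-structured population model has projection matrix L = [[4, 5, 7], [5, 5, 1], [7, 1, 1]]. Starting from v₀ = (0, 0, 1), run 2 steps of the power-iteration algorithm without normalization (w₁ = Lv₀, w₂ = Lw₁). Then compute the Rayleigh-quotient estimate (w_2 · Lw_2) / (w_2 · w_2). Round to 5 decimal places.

w1 = Lv₀ = (7, 1, 1)
w2 = Lw1 = (40, 41, 51)
Lw2 = (722, 456, 372)
w2·Lw2 = 40·722 + 41·456 + 51·372 = 66548; w2·w2 = 40·40 + 41·41 + 51·51 = 5882
λ ≈ 66548/5882 = 11.31384

11.31384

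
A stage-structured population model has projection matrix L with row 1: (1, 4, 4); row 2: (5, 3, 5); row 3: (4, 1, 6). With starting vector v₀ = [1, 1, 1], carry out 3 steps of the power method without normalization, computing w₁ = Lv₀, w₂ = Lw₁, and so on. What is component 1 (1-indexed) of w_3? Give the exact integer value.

1121

w1 = Lv₀ = (9, 13, 11)
w2 = Lw1 = (105, 139, 115)
w3 = Lw2 = (1121, 1517, 1249)
The requested component of w3 is 1121.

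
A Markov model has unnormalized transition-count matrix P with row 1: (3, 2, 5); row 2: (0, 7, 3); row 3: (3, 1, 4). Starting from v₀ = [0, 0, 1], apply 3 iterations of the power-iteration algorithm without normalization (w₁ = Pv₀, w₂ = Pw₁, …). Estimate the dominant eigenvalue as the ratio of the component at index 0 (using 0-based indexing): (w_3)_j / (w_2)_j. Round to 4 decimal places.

λ ≈ 8.7561

w1 = Pv₀ = (3·0 + 2·0 + 5·1; 0·0 + 7·0 + 3·1; 3·0 + 1·0 + 4·1) = (5, 3, 4)
w2 = Pw1 = (3·5 + 2·3 + 5·4; 0·5 + 7·3 + 3·4; 3·5 + 1·3 + 4·4) = (41, 33, 34)
w3 = Pw2 = (359, 333, 292)
Ratio at component: 359 / 41 = 8.7561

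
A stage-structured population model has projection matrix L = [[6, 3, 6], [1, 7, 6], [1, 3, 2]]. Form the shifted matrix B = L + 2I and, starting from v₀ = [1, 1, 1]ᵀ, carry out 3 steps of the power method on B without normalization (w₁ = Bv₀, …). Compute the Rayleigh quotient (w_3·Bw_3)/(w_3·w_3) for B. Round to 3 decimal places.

μ ≈ 13.001

B = L + 2I has rows (8, 3, 6); (1, 9, 6); (1, 3, 4)
w1 = Bv₀ = (17, 16, 8)
w2 = Bw1 = (232, 209, 97)
w3 = Bw2 = (3065, 2695, 1247)
Bw3 = (40087, 34802, 16138)
w3·Bw3 = 236782131; w3·w3 = 18212259; μ ≈ 236782131/18212259 = 13.001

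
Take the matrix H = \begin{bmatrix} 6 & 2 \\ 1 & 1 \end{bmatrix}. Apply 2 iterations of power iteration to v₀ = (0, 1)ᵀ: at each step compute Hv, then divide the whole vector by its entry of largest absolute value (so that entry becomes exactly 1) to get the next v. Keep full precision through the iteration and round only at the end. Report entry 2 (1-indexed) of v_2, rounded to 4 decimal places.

0.2143

Hv0 = (2.00000, 1.00000); divide by 2.00000 → v1 = (1.00000, 0.50000)
Hv1 = (7.00000, 1.50000); divide by 7.00000 → v2 = (1.00000, 0.21429)
Requested entry of v2: 3/14 = 0.2143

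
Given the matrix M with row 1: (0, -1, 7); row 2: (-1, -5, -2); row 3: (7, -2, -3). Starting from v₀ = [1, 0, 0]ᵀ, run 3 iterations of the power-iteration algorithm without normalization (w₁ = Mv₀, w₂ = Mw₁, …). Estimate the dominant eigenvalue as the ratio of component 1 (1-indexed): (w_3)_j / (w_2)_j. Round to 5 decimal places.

λ ≈ -2.48000

w1 = Mv₀ = (0·1 + (-1)·0 + 7·0; (-1)·1 + (-5)·0 + (-2)·0; 7·1 + (-2)·0 + (-3)·0) = (0, -1, 7)
w2 = Mw1 = (0·0 + (-1)·(-1) + 7·7; (-1)·0 + (-5)·(-1) + (-2)·7; 7·0 + (-2)·(-1) + (-3)·7) = (50, -9, -19)
w3 = Mw2 = (-124, 33, 425)
Ratio at component: -124 / 50 = -2.48000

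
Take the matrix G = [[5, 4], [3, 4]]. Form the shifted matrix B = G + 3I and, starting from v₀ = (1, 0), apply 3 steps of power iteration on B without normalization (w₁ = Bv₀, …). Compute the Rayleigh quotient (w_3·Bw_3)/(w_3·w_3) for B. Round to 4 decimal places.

B = G + 3I has rows (8, 4); (3, 7)
w1 = Bv₀ = (8·1 + 4·0; 3·1 + 7·0) = (8, 3)
w2 = Bw1 = (8·8 + 4·3; 3·8 + 7·3) = (76, 45)
w3 = Bw2 = (788, 543)
Bw3 = (8476, 6165)
w3·Bw3 = 10026683; w3·w3 = 915793; μ ≈ 10026683/915793 = 10.9486

μ ≈ 10.9486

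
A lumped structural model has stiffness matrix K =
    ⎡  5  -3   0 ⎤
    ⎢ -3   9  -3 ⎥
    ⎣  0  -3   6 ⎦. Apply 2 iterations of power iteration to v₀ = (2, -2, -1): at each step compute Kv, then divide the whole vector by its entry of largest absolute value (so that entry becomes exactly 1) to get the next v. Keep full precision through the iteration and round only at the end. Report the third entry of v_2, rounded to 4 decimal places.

Kv0 = (16.00000, -21.00000, 0.00000); divide by -21.00000 → v1 = (-0.76190, 1.00000, 0.00000)
Kv1 = (-6.80952, 11.28571, -3.00000); divide by 11.28571 → v2 = (-0.60338, 1.00000, -0.26582)
Requested entry of v2: 63/-237 = -0.2658

-0.2658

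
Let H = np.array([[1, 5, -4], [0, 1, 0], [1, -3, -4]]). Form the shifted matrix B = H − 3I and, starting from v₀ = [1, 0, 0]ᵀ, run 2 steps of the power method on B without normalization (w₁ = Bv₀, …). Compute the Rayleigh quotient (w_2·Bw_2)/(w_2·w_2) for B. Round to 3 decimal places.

B = H − 3I has rows (-2, 5, -4); (0, -2, 0); (1, -3, -7)
w1 = Bv₀ = ((-2)·1 + 5·0 + (-4)·0; 0·1 + (-2)·0 + 0·0; 1·1 + (-3)·0 + (-7)·0) = (-2, 0, 1)
w2 = Bw1 = ((-2)·(-2) + 5·0 + (-4)·1; 0·(-2) + (-2)·0 + 0·1; 1·(-2) + (-3)·0 + (-7)·1) = (0, 0, -9)
Bw2 = (36, 0, 63)
w2·Bw2 = -567; w2·w2 = 81; μ ≈ -567/81 = -7.000

μ ≈ -7.000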